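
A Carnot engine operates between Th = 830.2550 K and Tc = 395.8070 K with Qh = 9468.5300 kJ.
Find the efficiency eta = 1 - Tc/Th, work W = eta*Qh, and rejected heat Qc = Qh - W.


eta = 1 - 395.8070/830.2550 = 0.5233
W = 0.5233 * 9468.5300 = 4954.6030 kJ
Qc = 9468.5300 - 4954.6030 = 4513.9270 kJ

eta = 52.3271%, W = 4954.6030 kJ, Qc = 4513.9270 kJ


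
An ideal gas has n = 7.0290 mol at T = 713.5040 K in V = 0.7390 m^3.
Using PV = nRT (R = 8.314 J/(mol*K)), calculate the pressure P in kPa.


P = nRT/V = 7.0290 * 8.314 * 713.5040 / 0.7390
= 41696.5359 / 0.7390 = 56422.9173 Pa = 56.4229 kPa

56.4229 kPa


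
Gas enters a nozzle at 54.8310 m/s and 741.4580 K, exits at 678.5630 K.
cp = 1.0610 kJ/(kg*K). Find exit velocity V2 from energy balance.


dT = 62.8950 K
2*cp*1000*dT = 133463.1900
V1^2 = 3006.4386
V2 = sqrt(136469.6286) = 369.4180 m/s

369.4180 m/s


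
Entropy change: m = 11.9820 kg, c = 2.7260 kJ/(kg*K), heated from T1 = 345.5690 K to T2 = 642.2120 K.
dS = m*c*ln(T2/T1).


T2/T1 = 1.8584
ln(T2/T1) = 0.6197
dS = 11.9820 * 2.7260 * 0.6197 = 20.2421 kJ/K

20.2421 kJ/K


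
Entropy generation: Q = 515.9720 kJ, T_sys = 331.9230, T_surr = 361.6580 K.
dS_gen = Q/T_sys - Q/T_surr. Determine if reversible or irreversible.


dS_sys = 515.9720/331.9230 = 1.5545 kJ/K
dS_surr = -515.9720/361.6580 = -1.4267 kJ/K
dS_gen = 1.5545 - 1.4267 = 0.1278 kJ/K (irreversible)

dS_gen = 0.1278 kJ/K, irreversible


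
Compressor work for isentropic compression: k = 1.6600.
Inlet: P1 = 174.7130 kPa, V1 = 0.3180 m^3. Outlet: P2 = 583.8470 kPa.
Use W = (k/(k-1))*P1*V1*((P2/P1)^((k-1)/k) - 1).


(k-1)/k = 0.3976
(P2/P1)^exp = 1.6156
W = 2.5152 * 174.7130 * 0.3180 * (1.6156 - 1) = 86.0195 kJ

86.0195 kJ


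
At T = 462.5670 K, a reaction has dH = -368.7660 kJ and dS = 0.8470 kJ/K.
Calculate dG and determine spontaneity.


T*dS = 462.5670 * 0.8470 = 391.7942 kJ
dG = -368.7660 - 391.7942 = -760.5602 kJ (spontaneous)

dG = -760.5602 kJ, spontaneous


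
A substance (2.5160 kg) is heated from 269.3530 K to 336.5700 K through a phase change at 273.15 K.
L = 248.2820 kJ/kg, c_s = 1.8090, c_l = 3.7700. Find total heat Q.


Q1 (sensible, solid) = 2.5160 * 1.8090 * 3.7970 = 17.2818 kJ
Q2 (latent) = 2.5160 * 248.2820 = 624.6775 kJ
Q3 (sensible, liquid) = 2.5160 * 3.7700 * 63.4200 = 601.5590 kJ
Q_total = 1243.5183 kJ

1243.5183 kJ


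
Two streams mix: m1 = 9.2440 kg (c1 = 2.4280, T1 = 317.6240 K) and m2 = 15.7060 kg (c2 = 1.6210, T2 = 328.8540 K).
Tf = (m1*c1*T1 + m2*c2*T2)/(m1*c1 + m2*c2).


num = 15501.3243
den = 47.9039
Tf = 323.5924 K

323.5924 K


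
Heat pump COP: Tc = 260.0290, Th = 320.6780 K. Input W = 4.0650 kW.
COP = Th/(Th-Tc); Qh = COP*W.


COP = 320.6780 / 60.6490 = 5.2874
Qh = 5.2874 * 4.0650 = 21.4934 kW

COP = 5.2874, Qh = 21.4934 kW


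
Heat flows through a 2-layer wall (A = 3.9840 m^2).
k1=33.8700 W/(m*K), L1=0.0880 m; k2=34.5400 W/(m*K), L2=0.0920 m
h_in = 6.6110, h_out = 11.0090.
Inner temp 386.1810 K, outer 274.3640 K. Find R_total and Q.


R_conv_in = 1/(6.6110*3.9840) = 0.0380
R_1 = 0.0880/(33.8700*3.9840) = 0.0007
R_2 = 0.0920/(34.5400*3.9840) = 0.0007
R_conv_out = 1/(11.0090*3.9840) = 0.0228
R_total = 0.0621 K/W
Q = 111.8170 / 0.0621 = 1800.9367 W

R_total = 0.0621 K/W, Q = 1800.9367 W


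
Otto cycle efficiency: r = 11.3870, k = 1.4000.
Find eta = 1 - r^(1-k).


r^(k-1) = 2.6458
eta = 1 - 1/2.6458 = 0.6220 = 62.2048%

62.2048%


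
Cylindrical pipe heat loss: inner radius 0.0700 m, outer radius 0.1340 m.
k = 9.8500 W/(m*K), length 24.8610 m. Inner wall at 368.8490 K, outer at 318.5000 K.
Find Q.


dT = 50.3490 K
ln(ro/ri) = 0.6493
Q = 2*pi*9.8500*24.8610*50.3490 / 0.6493 = 119302.7176 W

119302.7176 W


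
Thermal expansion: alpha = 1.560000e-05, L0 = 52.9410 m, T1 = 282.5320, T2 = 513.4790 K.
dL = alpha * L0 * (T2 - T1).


dT = 230.9470 K
dL = 1.560000e-05 * 52.9410 * 230.9470 = 0.190734 m
L_final = 53.131734 m

dL = 0.190734 m


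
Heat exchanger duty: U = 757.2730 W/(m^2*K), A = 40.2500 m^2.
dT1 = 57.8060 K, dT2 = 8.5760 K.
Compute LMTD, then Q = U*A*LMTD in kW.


LMTD = 25.8002 K
Q = 757.2730 * 40.2500 * 25.8002 = 786396.1485 W = 786.3961 kW

786.3961 kW


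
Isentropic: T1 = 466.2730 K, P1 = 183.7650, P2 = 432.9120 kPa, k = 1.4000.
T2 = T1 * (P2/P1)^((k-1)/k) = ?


(k-1)/k = 0.2857
(P2/P1)^exp = 1.2774
T2 = 466.2730 * 1.2774 = 595.6142 K

595.6142 K


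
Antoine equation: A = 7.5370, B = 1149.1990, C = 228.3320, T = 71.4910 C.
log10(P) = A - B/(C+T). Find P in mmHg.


C+T = 299.8230
B/(C+T) = 3.8329
log10(P) = 7.5370 - 3.8329 = 3.7041
P = 10^3.7041 = 5059.1230 mmHg

5059.1230 mmHg


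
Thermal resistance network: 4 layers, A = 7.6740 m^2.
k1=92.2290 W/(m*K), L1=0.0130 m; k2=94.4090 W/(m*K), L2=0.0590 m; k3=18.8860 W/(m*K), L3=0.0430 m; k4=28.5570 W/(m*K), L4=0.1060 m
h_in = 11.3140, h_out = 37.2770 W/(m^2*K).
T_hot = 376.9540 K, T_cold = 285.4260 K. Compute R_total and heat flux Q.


R_conv_in = 1/(11.3140*7.6740) = 0.0115
R_1 = 0.0130/(92.2290*7.6740) = 1.8368e-05
R_2 = 0.0590/(94.4090*7.6740) = 8.1436e-05
R_3 = 0.0430/(18.8860*7.6740) = 0.0003
R_4 = 0.1060/(28.5570*7.6740) = 0.0005
R_conv_out = 1/(37.2770*7.6740) = 0.0035
R_total = 0.0159 K/W
Q = 91.5280 / 0.0159 = 5758.8260 W

R_total = 0.0159 K/W, Q = 5758.8260 W


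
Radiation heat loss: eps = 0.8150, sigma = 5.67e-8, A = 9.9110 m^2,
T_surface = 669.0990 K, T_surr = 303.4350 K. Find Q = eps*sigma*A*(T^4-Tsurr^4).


T^4 = 2.0043e+11
Tsurr^4 = 8.4774e+09
Q = 0.8150 * 5.67e-8 * 9.9110 * 1.9195e+11 = 87912.5517 W

87912.5517 W


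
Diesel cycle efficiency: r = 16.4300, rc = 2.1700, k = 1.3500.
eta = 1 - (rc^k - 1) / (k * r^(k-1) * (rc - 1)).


r^(k-1) = 2.6636
rc^k = 2.8459
eta = 0.5613 = 56.1250%

56.1250%


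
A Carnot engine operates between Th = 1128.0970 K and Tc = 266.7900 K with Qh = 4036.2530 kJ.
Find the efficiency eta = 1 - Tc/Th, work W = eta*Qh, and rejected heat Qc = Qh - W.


eta = 1 - 266.7900/1128.0970 = 0.7635
W = 0.7635 * 4036.2530 = 3081.6968 kJ
Qc = 4036.2530 - 3081.6968 = 954.5562 kJ

eta = 76.3504%, W = 3081.6968 kJ, Qc = 954.5562 kJ


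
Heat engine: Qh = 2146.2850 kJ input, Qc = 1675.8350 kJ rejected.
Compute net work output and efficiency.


W = 2146.2850 - 1675.8350 = 470.4500 kJ
eta = 470.4500 / 2146.2850 = 0.2192 = 21.9193%

W = 470.4500 kJ, eta = 21.9193%


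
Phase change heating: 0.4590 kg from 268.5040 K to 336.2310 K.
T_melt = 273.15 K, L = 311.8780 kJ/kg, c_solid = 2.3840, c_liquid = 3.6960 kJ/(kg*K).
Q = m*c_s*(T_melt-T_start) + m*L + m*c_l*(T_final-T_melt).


Q1 (sensible, solid) = 0.4590 * 2.3840 * 4.6460 = 5.0839 kJ
Q2 (latent) = 0.4590 * 311.8780 = 143.1520 kJ
Q3 (sensible, liquid) = 0.4590 * 3.6960 * 63.0810 = 107.0146 kJ
Q_total = 255.2506 kJ

255.2506 kJ


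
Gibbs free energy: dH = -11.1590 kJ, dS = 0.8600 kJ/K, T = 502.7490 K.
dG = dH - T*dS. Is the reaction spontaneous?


T*dS = 502.7490 * 0.8600 = 432.3641 kJ
dG = -11.1590 - 432.3641 = -443.5231 kJ (spontaneous)

dG = -443.5231 kJ, spontaneous


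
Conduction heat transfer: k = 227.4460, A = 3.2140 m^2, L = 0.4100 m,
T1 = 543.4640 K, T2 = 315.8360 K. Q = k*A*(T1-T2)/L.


dT = 227.6280 K
Q = 227.4460 * 3.2140 * 227.6280 / 0.4100 = 405850.4219 W

405850.4219 W


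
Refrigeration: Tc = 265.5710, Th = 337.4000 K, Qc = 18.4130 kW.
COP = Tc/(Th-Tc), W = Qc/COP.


COP = 265.5710 / 71.8290 = 3.6973
W = 18.4130 / 3.6973 = 4.9802 kW

COP = 3.6973, W = 4.9802 kW


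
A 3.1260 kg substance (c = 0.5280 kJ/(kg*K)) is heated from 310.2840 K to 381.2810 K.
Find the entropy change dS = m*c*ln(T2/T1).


T2/T1 = 1.2288
ln(T2/T1) = 0.2060
dS = 3.1260 * 0.5280 * 0.2060 = 0.3401 kJ/K

0.3401 kJ/K


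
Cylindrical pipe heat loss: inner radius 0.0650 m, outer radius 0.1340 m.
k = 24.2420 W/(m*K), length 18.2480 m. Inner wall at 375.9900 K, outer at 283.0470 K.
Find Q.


dT = 92.9430 K
ln(ro/ri) = 0.7235
Q = 2*pi*24.2420*18.2480*92.9430 / 0.7235 = 357083.8710 W

357083.8710 W


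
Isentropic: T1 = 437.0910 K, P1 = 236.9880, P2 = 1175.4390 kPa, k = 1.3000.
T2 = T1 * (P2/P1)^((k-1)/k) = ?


(k-1)/k = 0.2308
(P2/P1)^exp = 1.4471
T2 = 437.0910 * 1.4471 = 632.5077 K

632.5077 K


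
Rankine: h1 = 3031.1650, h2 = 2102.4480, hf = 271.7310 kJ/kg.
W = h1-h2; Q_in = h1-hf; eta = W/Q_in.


W = 928.7170 kJ/kg
Q_in = 2759.4340 kJ/kg
eta = 0.3366 = 33.6561%

eta = 33.6561%


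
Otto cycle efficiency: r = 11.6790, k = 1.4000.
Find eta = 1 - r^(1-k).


r^(k-1) = 2.6728
eta = 1 - 1/2.6728 = 0.6259 = 62.5857%

62.5857%


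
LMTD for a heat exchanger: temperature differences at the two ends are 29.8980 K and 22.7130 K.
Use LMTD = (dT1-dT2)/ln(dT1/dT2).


dT1/dT2 = 1.3163
ln(dT1/dT2) = 0.2749
LMTD = 7.1850 / 0.2749 = 26.1411 K

26.1411 K


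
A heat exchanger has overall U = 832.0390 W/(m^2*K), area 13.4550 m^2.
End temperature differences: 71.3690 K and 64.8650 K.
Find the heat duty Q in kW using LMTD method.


LMTD = 68.0652 K
Q = 832.0390 * 13.4550 * 68.0652 = 761995.8708 W = 761.9959 kW

761.9959 kW


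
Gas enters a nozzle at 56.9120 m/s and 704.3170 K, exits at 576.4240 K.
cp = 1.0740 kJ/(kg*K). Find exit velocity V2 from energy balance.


dT = 127.8930 K
2*cp*1000*dT = 274714.1640
V1^2 = 3238.9757
V2 = sqrt(277953.1397) = 527.2126 m/s

527.2126 m/s


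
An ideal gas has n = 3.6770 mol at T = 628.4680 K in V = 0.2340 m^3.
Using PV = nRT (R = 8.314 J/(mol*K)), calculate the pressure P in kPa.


P = nRT/V = 3.6770 * 8.314 * 628.4680 / 0.2340
= 19212.6300 / 0.2340 = 82105.2565 Pa = 82.1053 kPa

82.1053 kPa


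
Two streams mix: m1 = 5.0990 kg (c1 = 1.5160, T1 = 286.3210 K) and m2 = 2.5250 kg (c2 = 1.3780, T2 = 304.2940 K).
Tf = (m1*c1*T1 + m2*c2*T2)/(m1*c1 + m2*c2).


num = 3272.0611
den = 11.2095
Tf = 291.8998 K

291.8998 K


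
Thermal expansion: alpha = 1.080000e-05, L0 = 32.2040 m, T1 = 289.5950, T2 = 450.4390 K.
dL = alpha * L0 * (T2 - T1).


dT = 160.8440 K
dL = 1.080000e-05 * 32.2040 * 160.8440 = 0.055942 m
L_final = 32.259942 m

dL = 0.055942 m


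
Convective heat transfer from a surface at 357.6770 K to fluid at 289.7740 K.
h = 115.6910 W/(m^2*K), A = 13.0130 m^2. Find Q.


dT = 67.9030 K
Q = 115.6910 * 13.0130 * 67.9030 = 102227.0826 W

102227.0826 W


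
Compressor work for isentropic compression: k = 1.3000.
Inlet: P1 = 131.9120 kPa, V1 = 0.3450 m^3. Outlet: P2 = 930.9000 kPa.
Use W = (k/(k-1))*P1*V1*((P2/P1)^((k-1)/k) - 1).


(k-1)/k = 0.2308
(P2/P1)^exp = 1.5698
W = 4.3333 * 131.9120 * 0.3450 * (1.5698 - 1) = 112.3628 kJ

112.3628 kJ


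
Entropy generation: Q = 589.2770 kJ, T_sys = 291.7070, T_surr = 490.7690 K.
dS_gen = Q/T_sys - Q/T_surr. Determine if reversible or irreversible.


dS_sys = 589.2770/291.7070 = 2.0201 kJ/K
dS_surr = -589.2770/490.7690 = -1.2007 kJ/K
dS_gen = 2.0201 - 1.2007 = 0.8194 kJ/K (irreversible)

dS_gen = 0.8194 kJ/K, irreversible


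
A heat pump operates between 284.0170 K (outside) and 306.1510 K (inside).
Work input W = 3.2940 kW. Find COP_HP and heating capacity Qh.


COP = 306.1510 / 22.1340 = 13.8317
Qh = 13.8317 * 3.2940 = 45.5616 kW

COP = 13.8317, Qh = 45.5616 kW


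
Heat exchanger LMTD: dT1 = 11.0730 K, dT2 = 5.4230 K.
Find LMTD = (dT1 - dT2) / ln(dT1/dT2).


dT1/dT2 = 2.0419
ln(dT1/dT2) = 0.7139
LMTD = 5.6500 / 0.7139 = 7.9147 K

7.9147 K


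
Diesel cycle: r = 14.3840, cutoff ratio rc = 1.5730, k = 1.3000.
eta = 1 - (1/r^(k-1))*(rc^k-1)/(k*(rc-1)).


r^(k-1) = 2.2252
rc^k = 1.8020
eta = 0.5162 = 51.6167%

51.6167%


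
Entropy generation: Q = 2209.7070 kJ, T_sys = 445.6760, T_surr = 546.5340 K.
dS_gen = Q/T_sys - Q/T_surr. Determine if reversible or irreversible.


dS_sys = 2209.7070/445.6760 = 4.9581 kJ/K
dS_surr = -2209.7070/546.5340 = -4.0431 kJ/K
dS_gen = 4.9581 - 4.0431 = 0.9150 kJ/K (irreversible)

dS_gen = 0.9150 kJ/K, irreversible


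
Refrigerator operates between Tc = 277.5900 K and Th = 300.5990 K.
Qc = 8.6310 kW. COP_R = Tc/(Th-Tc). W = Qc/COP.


COP = 277.5900 / 23.0090 = 12.0644
W = 8.6310 / 12.0644 = 0.7154 kW

COP = 12.0644, W = 0.7154 kW


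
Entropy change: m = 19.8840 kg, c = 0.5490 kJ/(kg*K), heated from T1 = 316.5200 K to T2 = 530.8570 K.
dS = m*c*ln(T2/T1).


T2/T1 = 1.6772
ln(T2/T1) = 0.5171
dS = 19.8840 * 0.5490 * 0.5171 = 5.6449 kJ/K

5.6449 kJ/K


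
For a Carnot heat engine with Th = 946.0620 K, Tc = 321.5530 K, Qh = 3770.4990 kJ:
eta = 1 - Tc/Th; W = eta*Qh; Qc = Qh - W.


eta = 1 - 321.5530/946.0620 = 0.6601
W = 0.6601 * 3770.4990 = 2488.9601 kJ
Qc = 3770.4990 - 2488.9601 = 1281.5389 kJ

eta = 66.0114%, W = 2488.9601 kJ, Qc = 1281.5389 kJ


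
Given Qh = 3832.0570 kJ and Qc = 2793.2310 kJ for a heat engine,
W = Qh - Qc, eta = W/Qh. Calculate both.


W = 3832.0570 - 2793.2310 = 1038.8260 kJ
eta = 1038.8260 / 3832.0570 = 0.2711 = 27.1088%

W = 1038.8260 kJ, eta = 27.1088%


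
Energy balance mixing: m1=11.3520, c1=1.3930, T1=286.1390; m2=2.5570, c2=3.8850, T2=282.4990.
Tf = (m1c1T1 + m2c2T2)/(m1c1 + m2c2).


num = 7331.1417
den = 25.7473
Tf = 284.7346 K

284.7346 K


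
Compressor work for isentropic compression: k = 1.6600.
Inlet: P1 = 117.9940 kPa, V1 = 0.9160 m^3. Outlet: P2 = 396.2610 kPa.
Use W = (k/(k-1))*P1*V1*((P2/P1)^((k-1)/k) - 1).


(k-1)/k = 0.3976
(P2/P1)^exp = 1.6188
W = 2.5152 * 117.9940 * 0.9160 * (1.6188 - 1) = 168.2044 kJ

168.2044 kJ


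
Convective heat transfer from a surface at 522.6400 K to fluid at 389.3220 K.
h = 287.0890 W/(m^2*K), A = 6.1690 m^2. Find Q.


dT = 133.3180 K
Q = 287.0890 * 6.1690 * 133.3180 = 236113.1160 W

236113.1160 W


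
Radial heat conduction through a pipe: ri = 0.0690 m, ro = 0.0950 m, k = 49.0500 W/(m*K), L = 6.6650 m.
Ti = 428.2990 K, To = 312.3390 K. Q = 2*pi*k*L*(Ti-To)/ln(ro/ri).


dT = 115.9600 K
ln(ro/ri) = 0.3198
Q = 2*pi*49.0500*6.6650*115.9600 / 0.3198 = 744884.6040 W

744884.6040 W


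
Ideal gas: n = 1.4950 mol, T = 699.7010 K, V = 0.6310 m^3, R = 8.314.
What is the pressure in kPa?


P = nRT/V = 1.4950 * 8.314 * 699.7010 / 0.6310
= 8696.8846 / 0.6310 = 13782.7014 Pa = 13.7827 kPa

13.7827 kPa


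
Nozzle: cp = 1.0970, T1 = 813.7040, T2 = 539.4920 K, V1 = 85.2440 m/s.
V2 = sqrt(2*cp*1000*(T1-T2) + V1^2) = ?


dT = 274.2120 K
2*cp*1000*dT = 601621.1280
V1^2 = 7266.5395
V2 = sqrt(608887.6675) = 780.3125 m/s

780.3125 m/s


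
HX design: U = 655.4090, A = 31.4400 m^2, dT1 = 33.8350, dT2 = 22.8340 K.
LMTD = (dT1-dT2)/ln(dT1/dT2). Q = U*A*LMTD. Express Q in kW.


LMTD = 27.9749 K
Q = 655.4090 * 31.4400 * 27.9749 = 576452.8157 W = 576.4528 kW

576.4528 kW


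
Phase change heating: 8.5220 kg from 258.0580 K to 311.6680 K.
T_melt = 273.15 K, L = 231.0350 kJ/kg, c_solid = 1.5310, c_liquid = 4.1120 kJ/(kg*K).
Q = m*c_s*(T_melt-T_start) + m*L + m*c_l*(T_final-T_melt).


Q1 (sensible, solid) = 8.5220 * 1.5310 * 15.0920 = 196.9081 kJ
Q2 (latent) = 8.5220 * 231.0350 = 1968.8803 kJ
Q3 (sensible, liquid) = 8.5220 * 4.1120 * 38.5180 = 1349.7656 kJ
Q_total = 3515.5540 kJ

3515.5540 kJ


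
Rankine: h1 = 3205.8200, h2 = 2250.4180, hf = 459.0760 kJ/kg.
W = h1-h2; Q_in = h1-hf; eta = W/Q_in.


W = 955.4020 kJ/kg
Q_in = 2746.7440 kJ/kg
eta = 0.3478 = 34.7831%

eta = 34.7831%


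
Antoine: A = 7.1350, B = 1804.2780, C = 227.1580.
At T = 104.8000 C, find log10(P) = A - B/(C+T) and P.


C+T = 331.9580
B/(C+T) = 5.4353
log10(P) = 7.1350 - 5.4353 = 1.6997
P = 10^1.6997 = 50.0887 mmHg

50.0887 mmHg


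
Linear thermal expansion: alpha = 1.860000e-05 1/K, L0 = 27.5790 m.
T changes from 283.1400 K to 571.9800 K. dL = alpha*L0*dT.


dT = 288.8400 K
dL = 1.860000e-05 * 27.5790 * 288.8400 = 0.148166 m
L_final = 27.727166 m

dL = 0.148166 m


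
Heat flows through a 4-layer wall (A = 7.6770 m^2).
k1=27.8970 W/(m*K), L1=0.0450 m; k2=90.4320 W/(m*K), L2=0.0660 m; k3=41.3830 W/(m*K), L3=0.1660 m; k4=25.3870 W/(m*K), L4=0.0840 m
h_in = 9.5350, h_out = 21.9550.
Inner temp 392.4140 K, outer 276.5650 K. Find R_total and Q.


R_conv_in = 1/(9.5350*7.6770) = 0.0137
R_1 = 0.0450/(27.8970*7.6770) = 0.0002
R_2 = 0.0660/(90.4320*7.6770) = 9.5067e-05
R_3 = 0.1660/(41.3830*7.6770) = 0.0005
R_4 = 0.0840/(25.3870*7.6770) = 0.0004
R_conv_out = 1/(21.9550*7.6770) = 0.0059
R_total = 0.0209 K/W
Q = 115.8490 / 0.0209 = 5555.5424 W

R_total = 0.0209 K/W, Q = 5555.5424 W


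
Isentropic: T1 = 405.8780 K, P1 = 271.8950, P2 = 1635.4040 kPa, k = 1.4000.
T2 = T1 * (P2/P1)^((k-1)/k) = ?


(k-1)/k = 0.2857
(P2/P1)^exp = 1.6697
T2 = 405.8780 * 1.6697 = 677.6897 K

677.6897 K


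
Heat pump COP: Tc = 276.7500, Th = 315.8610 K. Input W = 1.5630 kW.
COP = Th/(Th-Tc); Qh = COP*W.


COP = 315.8610 / 39.1110 = 8.0760
Qh = 8.0760 * 1.5630 = 12.6228 kW

COP = 8.0760, Qh = 12.6228 kW


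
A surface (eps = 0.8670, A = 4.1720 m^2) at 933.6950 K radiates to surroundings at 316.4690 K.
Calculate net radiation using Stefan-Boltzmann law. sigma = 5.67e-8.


T^4 = 7.6001e+11
Tsurr^4 = 1.0031e+10
Q = 0.8670 * 5.67e-8 * 4.1720 * 7.4998e+11 = 153814.2801 W

153814.2801 W


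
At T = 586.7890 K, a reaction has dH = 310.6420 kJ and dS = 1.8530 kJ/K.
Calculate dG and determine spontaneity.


T*dS = 586.7890 * 1.8530 = 1087.3200 kJ
dG = 310.6420 - 1087.3200 = -776.6780 kJ (spontaneous)

dG = -776.6780 kJ, spontaneous


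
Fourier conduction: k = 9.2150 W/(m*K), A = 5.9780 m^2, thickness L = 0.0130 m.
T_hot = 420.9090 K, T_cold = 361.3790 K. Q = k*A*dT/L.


dT = 59.5300 K
Q = 9.2150 * 5.9780 * 59.5300 / 0.0130 = 252257.3218 W

252257.3218 W


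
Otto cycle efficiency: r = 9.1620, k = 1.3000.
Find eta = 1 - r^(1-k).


r^(k-1) = 1.9436
eta = 1 - 1/1.9436 = 0.4855 = 48.5479%

48.5479%


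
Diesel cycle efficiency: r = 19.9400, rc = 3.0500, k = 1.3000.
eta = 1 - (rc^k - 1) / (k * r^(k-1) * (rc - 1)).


r^(k-1) = 2.4542
rc^k = 4.2618
eta = 0.5013 = 50.1301%

50.1301%


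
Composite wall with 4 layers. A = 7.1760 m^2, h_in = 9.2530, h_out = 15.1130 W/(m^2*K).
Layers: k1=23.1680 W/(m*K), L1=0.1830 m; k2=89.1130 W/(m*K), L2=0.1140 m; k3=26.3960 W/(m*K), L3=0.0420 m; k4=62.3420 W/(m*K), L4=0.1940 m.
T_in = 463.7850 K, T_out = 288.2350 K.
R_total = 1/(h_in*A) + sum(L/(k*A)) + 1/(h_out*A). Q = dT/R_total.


R_conv_in = 1/(9.2530*7.1760) = 0.0151
R_1 = 0.1830/(23.1680*7.1760) = 0.0011
R_2 = 0.1140/(89.1130*7.1760) = 0.0002
R_3 = 0.0420/(26.3960*7.1760) = 0.0002
R_4 = 0.1940/(62.3420*7.1760) = 0.0004
R_conv_out = 1/(15.1130*7.1760) = 0.0092
R_total = 0.0262 K/W
Q = 175.5500 / 0.0262 = 6696.4220 W

R_total = 0.0262 K/W, Q = 6696.4220 W


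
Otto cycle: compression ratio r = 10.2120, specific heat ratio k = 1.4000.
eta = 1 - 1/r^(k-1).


r^(k-1) = 2.5331
eta = 1 - 1/2.5331 = 0.6052 = 60.5220%

60.5220%


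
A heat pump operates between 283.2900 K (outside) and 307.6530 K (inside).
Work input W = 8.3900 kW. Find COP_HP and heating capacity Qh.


COP = 307.6530 / 24.3630 = 12.6279
Qh = 12.6279 * 8.3900 = 105.9479 kW

COP = 12.6279, Qh = 105.9479 kW


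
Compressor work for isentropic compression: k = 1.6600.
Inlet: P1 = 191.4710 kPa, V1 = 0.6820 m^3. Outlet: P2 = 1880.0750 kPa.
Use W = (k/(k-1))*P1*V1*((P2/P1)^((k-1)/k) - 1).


(k-1)/k = 0.3976
(P2/P1)^exp = 2.4799
W = 2.5152 * 191.4710 * 0.6820 * (2.4799 - 1) = 486.0611 kJ

486.0611 kJ


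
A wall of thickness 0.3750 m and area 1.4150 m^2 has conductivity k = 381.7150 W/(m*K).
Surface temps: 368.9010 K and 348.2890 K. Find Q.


dT = 20.6120 K
Q = 381.7150 * 1.4150 * 20.6120 / 0.3750 = 29688.2455 W

29688.2455 W


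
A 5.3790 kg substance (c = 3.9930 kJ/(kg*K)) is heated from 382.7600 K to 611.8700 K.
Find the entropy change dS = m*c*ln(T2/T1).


T2/T1 = 1.5986
ln(T2/T1) = 0.4691
dS = 5.3790 * 3.9930 * 0.4691 = 10.0757 kJ/K

10.0757 kJ/K


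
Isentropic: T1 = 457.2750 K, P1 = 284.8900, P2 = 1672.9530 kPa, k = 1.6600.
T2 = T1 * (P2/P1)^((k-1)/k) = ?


(k-1)/k = 0.3976
(P2/P1)^exp = 2.0215
T2 = 457.2750 * 2.0215 = 924.3736 K

924.3736 K


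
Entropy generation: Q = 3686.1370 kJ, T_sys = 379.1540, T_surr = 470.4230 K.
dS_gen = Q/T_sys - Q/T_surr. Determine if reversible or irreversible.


dS_sys = 3686.1370/379.1540 = 9.7220 kJ/K
dS_surr = -3686.1370/470.4230 = -7.8358 kJ/K
dS_gen = 9.7220 - 7.8358 = 1.8862 kJ/K (irreversible)

dS_gen = 1.8862 kJ/K, irreversible


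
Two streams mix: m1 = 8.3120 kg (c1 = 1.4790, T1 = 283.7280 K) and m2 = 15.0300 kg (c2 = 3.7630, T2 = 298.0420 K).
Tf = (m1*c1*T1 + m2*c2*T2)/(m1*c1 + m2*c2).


num = 20344.6221
den = 68.8513
Tf = 295.4862 K

295.4862 K


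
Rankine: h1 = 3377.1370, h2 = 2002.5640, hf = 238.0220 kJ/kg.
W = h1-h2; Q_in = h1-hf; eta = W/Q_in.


W = 1374.5730 kJ/kg
Q_in = 3139.1150 kJ/kg
eta = 0.4379 = 43.7886%

eta = 43.7886%


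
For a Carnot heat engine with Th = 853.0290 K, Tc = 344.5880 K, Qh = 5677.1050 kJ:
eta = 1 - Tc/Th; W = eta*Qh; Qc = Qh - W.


eta = 1 - 344.5880/853.0290 = 0.5960
W = 0.5960 * 5677.1050 = 3383.7923 kJ
Qc = 5677.1050 - 3383.7923 = 2293.3127 kJ

eta = 59.6042%, W = 3383.7923 kJ, Qc = 2293.3127 kJ


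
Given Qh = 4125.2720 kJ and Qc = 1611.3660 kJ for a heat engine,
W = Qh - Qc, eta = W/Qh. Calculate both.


W = 4125.2720 - 1611.3660 = 2513.9060 kJ
eta = 2513.9060 / 4125.2720 = 0.6094 = 60.9392%

W = 2513.9060 kJ, eta = 60.9392%


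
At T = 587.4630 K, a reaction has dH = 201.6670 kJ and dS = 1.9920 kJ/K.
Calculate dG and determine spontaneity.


T*dS = 587.4630 * 1.9920 = 1170.2263 kJ
dG = 201.6670 - 1170.2263 = -968.5593 kJ (spontaneous)

dG = -968.5593 kJ, spontaneous


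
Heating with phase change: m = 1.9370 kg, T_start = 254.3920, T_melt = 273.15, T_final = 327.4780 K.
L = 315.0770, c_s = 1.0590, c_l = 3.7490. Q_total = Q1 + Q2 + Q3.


Q1 (sensible, solid) = 1.9370 * 1.0590 * 18.7580 = 38.4780 kJ
Q2 (latent) = 1.9370 * 315.0770 = 610.3041 kJ
Q3 (sensible, liquid) = 1.9370 * 3.7490 * 54.3280 = 394.5198 kJ
Q_total = 1043.3019 kJ

1043.3019 kJ


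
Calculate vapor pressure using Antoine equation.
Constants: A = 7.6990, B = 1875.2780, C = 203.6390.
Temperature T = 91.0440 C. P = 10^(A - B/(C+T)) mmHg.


C+T = 294.6830
B/(C+T) = 6.3637
log10(P) = 7.6990 - 6.3637 = 1.3353
P = 10^1.3353 = 21.6415 mmHg

21.6415 mmHg


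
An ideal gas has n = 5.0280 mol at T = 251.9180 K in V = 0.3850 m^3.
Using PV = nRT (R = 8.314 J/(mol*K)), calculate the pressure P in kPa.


P = nRT/V = 5.0280 * 8.314 * 251.9180 / 0.3850
= 10530.8758 / 0.3850 = 27352.9240 Pa = 27.3529 kPa

27.3529 kPa


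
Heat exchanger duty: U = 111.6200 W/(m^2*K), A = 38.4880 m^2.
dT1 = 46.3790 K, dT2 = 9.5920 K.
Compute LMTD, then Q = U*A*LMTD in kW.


LMTD = 23.3432 K
Q = 111.6200 * 38.4880 * 23.3432 = 100283.2261 W = 100.2832 kW

100.2832 kW


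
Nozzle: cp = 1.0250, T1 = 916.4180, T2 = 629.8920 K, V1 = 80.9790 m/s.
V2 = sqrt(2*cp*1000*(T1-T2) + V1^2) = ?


dT = 286.5260 K
2*cp*1000*dT = 587378.3000
V1^2 = 6557.5984
V2 = sqrt(593935.8984) = 770.6724 m/s

770.6724 m/s


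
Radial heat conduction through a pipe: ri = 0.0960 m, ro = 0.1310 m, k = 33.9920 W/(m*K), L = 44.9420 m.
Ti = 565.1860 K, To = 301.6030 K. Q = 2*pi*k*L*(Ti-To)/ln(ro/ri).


dT = 263.5830 K
ln(ro/ri) = 0.3108
Q = 2*pi*33.9920*44.9420*263.5830 / 0.3108 = 8139106.2865 W

8139106.2865 W


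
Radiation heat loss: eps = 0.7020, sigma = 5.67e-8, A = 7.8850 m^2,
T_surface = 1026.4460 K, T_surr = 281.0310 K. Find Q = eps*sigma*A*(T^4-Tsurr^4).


T^4 = 1.1101e+12
Tsurr^4 = 6.2376e+09
Q = 0.7020 * 5.67e-8 * 7.8850 * 1.1038e+12 = 346432.8261 W

346432.8261 W


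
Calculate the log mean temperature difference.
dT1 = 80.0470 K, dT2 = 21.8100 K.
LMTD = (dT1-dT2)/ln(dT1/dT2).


dT1/dT2 = 3.6702
ln(dT1/dT2) = 1.3002
LMTD = 58.2370 / 1.3002 = 44.7892 K

44.7892 K


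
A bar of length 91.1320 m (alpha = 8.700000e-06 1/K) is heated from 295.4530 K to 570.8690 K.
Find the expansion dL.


dT = 275.4160 K
dL = 8.700000e-06 * 91.1320 * 275.4160 = 0.218363 m
L_final = 91.350363 m

dL = 0.218363 m


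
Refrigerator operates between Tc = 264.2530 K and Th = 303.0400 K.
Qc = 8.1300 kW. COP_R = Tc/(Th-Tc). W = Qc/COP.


COP = 264.2530 / 38.7870 = 6.8129
W = 8.1300 / 6.8129 = 1.1933 kW

COP = 6.8129, W = 1.1933 kW


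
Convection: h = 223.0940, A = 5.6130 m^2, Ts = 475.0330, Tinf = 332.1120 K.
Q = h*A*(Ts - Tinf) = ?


dT = 142.9210 K
Q = 223.0940 * 5.6130 * 142.9210 = 178969.4810 W

178969.4810 W


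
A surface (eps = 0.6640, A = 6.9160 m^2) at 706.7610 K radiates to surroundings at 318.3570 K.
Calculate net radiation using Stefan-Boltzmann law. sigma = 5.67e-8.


T^4 = 2.4951e+11
Tsurr^4 = 1.0272e+10
Q = 0.6640 * 5.67e-8 * 6.9160 * 2.3924e+11 = 62292.9108 W

62292.9108 W


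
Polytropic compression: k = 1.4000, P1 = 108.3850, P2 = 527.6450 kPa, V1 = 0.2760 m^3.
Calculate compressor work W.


(k-1)/k = 0.2857
(P2/P1)^exp = 1.5718
W = 3.5000 * 108.3850 * 0.2760 * (1.5718 - 1) = 59.8655 kJ

59.8655 kJ


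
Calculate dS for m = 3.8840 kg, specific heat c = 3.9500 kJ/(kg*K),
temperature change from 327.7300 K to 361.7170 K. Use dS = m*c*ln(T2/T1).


T2/T1 = 1.1037
ln(T2/T1) = 0.0987
dS = 3.8840 * 3.9500 * 0.0987 = 1.5138 kJ/K

1.5138 kJ/K


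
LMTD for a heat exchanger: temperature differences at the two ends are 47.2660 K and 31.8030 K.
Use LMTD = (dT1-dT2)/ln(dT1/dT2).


dT1/dT2 = 1.4862
ln(dT1/dT2) = 0.3962
LMTD = 15.4630 / 0.3962 = 39.0253 K

39.0253 K


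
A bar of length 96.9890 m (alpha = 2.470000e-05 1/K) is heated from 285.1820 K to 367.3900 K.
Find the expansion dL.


dT = 82.2080 K
dL = 2.470000e-05 * 96.9890 * 82.2080 = 0.196940 m
L_final = 97.185940 m

dL = 0.196940 m


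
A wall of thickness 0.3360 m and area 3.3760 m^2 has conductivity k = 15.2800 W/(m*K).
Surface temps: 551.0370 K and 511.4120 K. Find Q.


dT = 39.6250 K
Q = 15.2800 * 3.3760 * 39.6250 / 0.3360 = 6083.5319 W

6083.5319 W


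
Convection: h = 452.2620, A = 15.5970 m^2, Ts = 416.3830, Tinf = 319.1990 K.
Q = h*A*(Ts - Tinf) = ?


dT = 97.1840 K
Q = 452.2620 * 15.5970 * 97.1840 = 685529.1734 W

685529.1734 W


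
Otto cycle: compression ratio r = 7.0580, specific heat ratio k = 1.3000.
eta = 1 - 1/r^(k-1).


r^(k-1) = 1.7972
eta = 1 - 1/1.7972 = 0.4436 = 44.3589%

44.3589%


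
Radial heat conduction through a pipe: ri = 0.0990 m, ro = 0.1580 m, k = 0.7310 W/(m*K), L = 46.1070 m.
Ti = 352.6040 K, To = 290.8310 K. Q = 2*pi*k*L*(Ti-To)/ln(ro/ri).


dT = 61.7730 K
ln(ro/ri) = 0.4675
Q = 2*pi*0.7310*46.1070*61.7730 / 0.4675 = 27983.6425 W

27983.6425 W


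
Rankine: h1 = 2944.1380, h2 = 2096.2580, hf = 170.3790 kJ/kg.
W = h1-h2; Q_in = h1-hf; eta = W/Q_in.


W = 847.8800 kJ/kg
Q_in = 2773.7590 kJ/kg
eta = 0.3057 = 30.5679%

eta = 30.5679%


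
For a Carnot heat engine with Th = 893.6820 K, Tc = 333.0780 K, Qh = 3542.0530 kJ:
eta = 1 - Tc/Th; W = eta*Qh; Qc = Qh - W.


eta = 1 - 333.0780/893.6820 = 0.6273
W = 0.6273 * 3542.0530 = 2221.9191 kJ
Qc = 3542.0530 - 2221.9191 = 1320.1339 kJ

eta = 62.7297%, W = 2221.9191 kJ, Qc = 1320.1339 kJ


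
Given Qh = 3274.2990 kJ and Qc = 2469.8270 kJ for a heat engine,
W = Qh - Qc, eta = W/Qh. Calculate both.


W = 3274.2990 - 2469.8270 = 804.4720 kJ
eta = 804.4720 / 3274.2990 = 0.2457 = 24.5693%

W = 804.4720 kJ, eta = 24.5693%


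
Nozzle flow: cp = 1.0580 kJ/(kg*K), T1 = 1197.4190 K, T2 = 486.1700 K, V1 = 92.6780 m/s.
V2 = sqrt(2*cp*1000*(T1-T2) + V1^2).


dT = 711.2490 K
2*cp*1000*dT = 1505002.8840
V1^2 = 8589.2117
V2 = sqrt(1513592.0957) = 1230.2813 m/s

1230.2813 m/s


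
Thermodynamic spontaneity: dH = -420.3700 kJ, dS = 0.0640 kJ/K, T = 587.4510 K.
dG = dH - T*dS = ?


T*dS = 587.4510 * 0.0640 = 37.5969 kJ
dG = -420.3700 - 37.5969 = -457.9669 kJ (spontaneous)

dG = -457.9669 kJ, spontaneous


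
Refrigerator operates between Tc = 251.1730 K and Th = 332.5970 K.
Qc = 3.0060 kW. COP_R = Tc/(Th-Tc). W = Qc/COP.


COP = 251.1730 / 81.4240 = 3.0848
W = 3.0060 / 3.0848 = 0.9745 kW

COP = 3.0848, W = 0.9745 kW


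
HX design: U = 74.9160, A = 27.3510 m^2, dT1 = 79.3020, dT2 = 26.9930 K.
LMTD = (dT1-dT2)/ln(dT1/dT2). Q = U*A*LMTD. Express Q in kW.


LMTD = 48.5383 K
Q = 74.9160 * 27.3510 * 48.5383 = 99456.2448 W = 99.4562 kW

99.4562 kW


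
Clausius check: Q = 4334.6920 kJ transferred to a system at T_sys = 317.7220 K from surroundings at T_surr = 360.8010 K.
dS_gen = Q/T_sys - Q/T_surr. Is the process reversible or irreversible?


dS_sys = 4334.6920/317.7220 = 13.6430 kJ/K
dS_surr = -4334.6920/360.8010 = -12.0141 kJ/K
dS_gen = 13.6430 - 12.0141 = 1.6290 kJ/K (irreversible)

dS_gen = 1.6290 kJ/K, irreversible


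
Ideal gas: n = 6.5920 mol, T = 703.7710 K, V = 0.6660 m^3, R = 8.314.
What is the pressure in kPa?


P = nRT/V = 6.5920 * 8.314 * 703.7710 / 0.6660
= 38570.7946 / 0.6660 = 57914.1060 Pa = 57.9141 kPa

57.9141 kPa


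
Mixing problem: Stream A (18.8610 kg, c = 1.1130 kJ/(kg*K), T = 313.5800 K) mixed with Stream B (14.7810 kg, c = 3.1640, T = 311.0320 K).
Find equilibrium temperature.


num = 21128.8229
den = 67.7594
Tf = 311.8214 K

311.8214 K


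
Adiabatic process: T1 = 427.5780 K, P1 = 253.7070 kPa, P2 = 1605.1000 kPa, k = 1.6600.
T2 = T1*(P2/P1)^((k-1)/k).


(k-1)/k = 0.3976
(P2/P1)^exp = 2.0823
T2 = 427.5780 * 2.0823 = 890.3334 K

890.3334 K


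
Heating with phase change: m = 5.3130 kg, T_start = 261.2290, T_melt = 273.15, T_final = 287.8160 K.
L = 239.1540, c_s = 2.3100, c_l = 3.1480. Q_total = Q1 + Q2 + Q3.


Q1 (sensible, solid) = 5.3130 * 2.3100 * 11.9210 = 146.3068 kJ
Q2 (latent) = 5.3130 * 239.1540 = 1270.6252 kJ
Q3 (sensible, liquid) = 5.3130 * 3.1480 * 14.6660 = 245.2936 kJ
Q_total = 1662.2256 kJ

1662.2256 kJ


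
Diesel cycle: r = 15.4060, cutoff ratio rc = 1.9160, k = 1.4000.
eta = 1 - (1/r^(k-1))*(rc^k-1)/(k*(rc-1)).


r^(k-1) = 2.9859
rc^k = 2.4852
eta = 0.6121 = 61.2142%

61.2142%


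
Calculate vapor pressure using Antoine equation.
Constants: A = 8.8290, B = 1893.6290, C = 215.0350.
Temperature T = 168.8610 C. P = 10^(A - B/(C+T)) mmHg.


C+T = 383.8960
B/(C+T) = 4.9327
log10(P) = 8.8290 - 4.9327 = 3.8963
P = 10^3.8963 = 7876.5956 mmHg

7876.5956 mmHg


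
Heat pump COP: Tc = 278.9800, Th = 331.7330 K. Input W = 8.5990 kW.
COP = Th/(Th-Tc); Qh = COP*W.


COP = 331.7330 / 52.7530 = 6.2884
Qh = 6.2884 * 8.5990 = 54.0741 kW

COP = 6.2884, Qh = 54.0741 kW


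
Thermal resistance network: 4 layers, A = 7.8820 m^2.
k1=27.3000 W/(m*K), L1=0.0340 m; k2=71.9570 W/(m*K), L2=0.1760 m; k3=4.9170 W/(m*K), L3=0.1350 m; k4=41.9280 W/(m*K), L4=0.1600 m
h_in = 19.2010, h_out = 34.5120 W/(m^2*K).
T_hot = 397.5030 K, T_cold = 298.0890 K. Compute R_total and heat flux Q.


R_conv_in = 1/(19.2010*7.8820) = 0.0066
R_1 = 0.0340/(27.3000*7.8820) = 0.0002
R_2 = 0.1760/(71.9570*7.8820) = 0.0003
R_3 = 0.1350/(4.9170*7.8820) = 0.0035
R_4 = 0.1600/(41.9280*7.8820) = 0.0005
R_conv_out = 1/(34.5120*7.8820) = 0.0037
R_total = 0.0147 K/W
Q = 99.4140 / 0.0147 = 6753.8916 W

R_total = 0.0147 K/W, Q = 6753.8916 W


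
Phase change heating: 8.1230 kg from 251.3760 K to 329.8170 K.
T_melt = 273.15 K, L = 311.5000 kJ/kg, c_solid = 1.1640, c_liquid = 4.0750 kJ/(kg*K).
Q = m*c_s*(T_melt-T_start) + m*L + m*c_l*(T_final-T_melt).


Q1 (sensible, solid) = 8.1230 * 1.1640 * 21.7740 = 205.8769 kJ
Q2 (latent) = 8.1230 * 311.5000 = 2530.3145 kJ
Q3 (sensible, liquid) = 8.1230 * 4.0750 * 56.6670 = 1875.7471 kJ
Q_total = 4611.9385 kJ

4611.9385 kJ


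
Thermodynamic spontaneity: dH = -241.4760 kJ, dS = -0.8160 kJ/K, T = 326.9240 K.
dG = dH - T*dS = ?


T*dS = 326.9240 * -0.8160 = -266.7700 kJ
dG = -241.4760 + 266.7700 = 25.2940 kJ (non-spontaneous)

dG = 25.2940 kJ, non-spontaneous


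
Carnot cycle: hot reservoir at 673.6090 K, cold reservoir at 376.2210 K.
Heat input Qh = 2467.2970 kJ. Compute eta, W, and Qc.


eta = 1 - 376.2210/673.6090 = 0.4415
W = 0.4415 * 2467.2970 = 1089.2736 kJ
Qc = 2467.2970 - 1089.2736 = 1378.0234 kJ

eta = 44.1485%, W = 1089.2736 kJ, Qc = 1378.0234 kJ


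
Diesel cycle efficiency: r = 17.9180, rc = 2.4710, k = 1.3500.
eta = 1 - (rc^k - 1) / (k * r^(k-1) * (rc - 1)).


r^(k-1) = 2.7457
rc^k = 3.3914
eta = 0.5614 = 56.1415%

56.1415%


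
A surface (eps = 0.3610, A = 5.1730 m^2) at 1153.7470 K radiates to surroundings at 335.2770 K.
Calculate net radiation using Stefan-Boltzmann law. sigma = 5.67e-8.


T^4 = 1.7719e+12
Tsurr^4 = 1.2636e+10
Q = 0.3610 * 5.67e-8 * 5.1730 * 1.7593e+12 = 186280.2746 W

186280.2746 W


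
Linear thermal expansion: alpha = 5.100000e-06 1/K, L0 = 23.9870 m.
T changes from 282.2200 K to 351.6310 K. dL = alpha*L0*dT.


dT = 69.4110 K
dL = 5.100000e-06 * 23.9870 * 69.4110 = 0.008491 m
L_final = 23.995491 m

dL = 0.008491 m


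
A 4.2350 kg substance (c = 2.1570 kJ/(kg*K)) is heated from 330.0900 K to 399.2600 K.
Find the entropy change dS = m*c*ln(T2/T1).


T2/T1 = 1.2095
ln(T2/T1) = 0.1902
dS = 4.2350 * 2.1570 * 0.1902 = 1.7379 kJ/K

1.7379 kJ/K


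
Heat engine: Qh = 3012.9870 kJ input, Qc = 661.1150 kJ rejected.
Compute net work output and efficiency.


W = 3012.9870 - 661.1150 = 2351.8720 kJ
eta = 2351.8720 / 3012.9870 = 0.7806 = 78.0578%

W = 2351.8720 kJ, eta = 78.0578%


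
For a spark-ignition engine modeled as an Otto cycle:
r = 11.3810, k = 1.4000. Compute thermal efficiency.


r^(k-1) = 2.6453
eta = 1 - 1/2.6453 = 0.6220 = 62.1969%

62.1969%


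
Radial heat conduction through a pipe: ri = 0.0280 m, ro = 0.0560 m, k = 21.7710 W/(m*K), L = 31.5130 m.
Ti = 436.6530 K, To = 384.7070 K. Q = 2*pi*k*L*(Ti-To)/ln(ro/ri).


dT = 51.9460 K
ln(ro/ri) = 0.6931
Q = 2*pi*21.7710*31.5130*51.9460 / 0.6931 = 323053.6452 W

323053.6452 W


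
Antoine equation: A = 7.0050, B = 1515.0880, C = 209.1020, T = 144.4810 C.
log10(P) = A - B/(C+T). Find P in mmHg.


C+T = 353.5830
B/(C+T) = 4.2850
log10(P) = 7.0050 - 4.2850 = 2.7200
P = 10^2.7200 = 524.8593 mmHg

524.8593 mmHg


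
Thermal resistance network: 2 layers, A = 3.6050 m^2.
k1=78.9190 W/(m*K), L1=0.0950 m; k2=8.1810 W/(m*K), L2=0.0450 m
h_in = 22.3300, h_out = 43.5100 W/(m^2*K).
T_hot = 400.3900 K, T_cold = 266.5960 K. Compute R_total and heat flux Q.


R_conv_in = 1/(22.3300*3.6050) = 0.0124
R_1 = 0.0950/(78.9190*3.6050) = 0.0003
R_2 = 0.0450/(8.1810*3.6050) = 0.0015
R_conv_out = 1/(43.5100*3.6050) = 0.0064
R_total = 0.0207 K/W
Q = 133.7940 / 0.0207 = 6476.7713 W

R_total = 0.0207 K/W, Q = 6476.7713 W


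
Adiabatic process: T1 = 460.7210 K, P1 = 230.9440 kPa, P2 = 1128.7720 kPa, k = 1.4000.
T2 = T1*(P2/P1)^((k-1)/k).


(k-1)/k = 0.2857
(P2/P1)^exp = 1.5736
T2 = 460.7210 * 1.5736 = 724.9759 K

724.9759 K


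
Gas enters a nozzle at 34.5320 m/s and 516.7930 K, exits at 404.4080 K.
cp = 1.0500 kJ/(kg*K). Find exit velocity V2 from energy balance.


dT = 112.3850 K
2*cp*1000*dT = 236008.5000
V1^2 = 1192.4590
V2 = sqrt(237200.9590) = 487.0328 m/s

487.0328 m/s


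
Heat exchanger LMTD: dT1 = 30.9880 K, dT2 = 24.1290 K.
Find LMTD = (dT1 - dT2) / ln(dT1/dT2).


dT1/dT2 = 1.2843
ln(dT1/dT2) = 0.2502
LMTD = 6.8590 / 0.2502 = 27.4156 K

27.4156 K


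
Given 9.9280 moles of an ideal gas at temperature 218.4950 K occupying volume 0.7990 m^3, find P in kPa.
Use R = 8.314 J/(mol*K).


P = nRT/V = 9.9280 * 8.314 * 218.4950 / 0.7990
= 18034.8814 / 0.7990 = 22571.8166 Pa = 22.5718 kPa

22.5718 kPa


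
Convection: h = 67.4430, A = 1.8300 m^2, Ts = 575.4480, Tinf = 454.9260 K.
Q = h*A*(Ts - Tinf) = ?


dT = 120.5220 K
Q = 67.4430 * 1.8300 * 120.5220 = 14874.9084 W

14874.9084 W


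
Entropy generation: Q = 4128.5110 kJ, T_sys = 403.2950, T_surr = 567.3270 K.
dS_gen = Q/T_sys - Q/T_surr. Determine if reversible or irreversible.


dS_sys = 4128.5110/403.2950 = 10.2370 kJ/K
dS_surr = -4128.5110/567.3270 = -7.2771 kJ/K
dS_gen = 10.2370 - 7.2771 = 2.9598 kJ/K (irreversible)

dS_gen = 2.9598 kJ/K, irreversible


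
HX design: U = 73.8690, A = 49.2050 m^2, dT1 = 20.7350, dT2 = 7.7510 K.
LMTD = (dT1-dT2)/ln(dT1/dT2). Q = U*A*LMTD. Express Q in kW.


LMTD = 13.1951 K
Q = 73.8690 * 49.2050 * 13.1951 = 47960.5686 W = 47.9606 kW

47.9606 kW


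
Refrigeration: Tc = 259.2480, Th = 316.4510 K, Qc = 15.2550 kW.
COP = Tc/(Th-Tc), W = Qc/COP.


COP = 259.2480 / 57.2030 = 4.5321
W = 15.2550 / 4.5321 = 3.3660 kW

COP = 4.5321, W = 3.3660 kW


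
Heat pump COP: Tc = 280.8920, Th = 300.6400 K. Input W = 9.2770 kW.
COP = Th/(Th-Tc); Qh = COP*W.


COP = 300.6400 / 19.7480 = 15.2238
Qh = 15.2238 * 9.2770 = 141.2314 kW

COP = 15.2238, Qh = 141.2314 kW


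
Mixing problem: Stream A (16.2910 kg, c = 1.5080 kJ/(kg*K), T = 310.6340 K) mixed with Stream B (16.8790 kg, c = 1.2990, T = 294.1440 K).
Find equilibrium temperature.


num = 14080.6407
den = 46.4926
Tf = 302.8574 K

302.8574 K


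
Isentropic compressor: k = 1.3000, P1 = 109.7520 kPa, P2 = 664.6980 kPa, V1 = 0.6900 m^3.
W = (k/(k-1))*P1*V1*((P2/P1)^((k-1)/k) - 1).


(k-1)/k = 0.2308
(P2/P1)^exp = 1.5153
W = 4.3333 * 109.7520 * 0.6900 * (1.5153 - 1) = 169.1136 kJ

169.1136 kJ


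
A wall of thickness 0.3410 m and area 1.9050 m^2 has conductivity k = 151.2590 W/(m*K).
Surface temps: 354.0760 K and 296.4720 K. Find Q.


dT = 57.6040 K
Q = 151.2590 * 1.9050 * 57.6040 / 0.3410 = 48675.9535 W

48675.9535 W


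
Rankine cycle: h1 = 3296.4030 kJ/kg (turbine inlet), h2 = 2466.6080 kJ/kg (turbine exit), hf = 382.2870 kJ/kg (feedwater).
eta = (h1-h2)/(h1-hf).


W = 829.7950 kJ/kg
Q_in = 2914.1160 kJ/kg
eta = 0.2848 = 28.4750%

eta = 28.4750%


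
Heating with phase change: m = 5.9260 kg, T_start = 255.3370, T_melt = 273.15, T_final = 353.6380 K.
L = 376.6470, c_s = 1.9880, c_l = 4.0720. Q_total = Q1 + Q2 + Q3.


Q1 (sensible, solid) = 5.9260 * 1.9880 * 17.8130 = 209.8530 kJ
Q2 (latent) = 5.9260 * 376.6470 = 2232.0101 kJ
Q3 (sensible, liquid) = 5.9260 * 4.0720 * 80.4880 = 1942.2295 kJ
Q_total = 4384.0926 kJ

4384.0926 kJ


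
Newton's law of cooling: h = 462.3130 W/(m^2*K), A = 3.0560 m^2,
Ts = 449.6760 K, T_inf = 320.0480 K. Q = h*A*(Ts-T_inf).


dT = 129.6280 K
Q = 462.3130 * 3.0560 * 129.6280 = 183142.1364 W

183142.1364 W


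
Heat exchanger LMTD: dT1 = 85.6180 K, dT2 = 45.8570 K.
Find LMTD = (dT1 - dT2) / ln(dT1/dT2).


dT1/dT2 = 1.8671
ln(dT1/dT2) = 0.6244
LMTD = 39.7610 / 0.6244 = 63.6820 K

63.6820 K


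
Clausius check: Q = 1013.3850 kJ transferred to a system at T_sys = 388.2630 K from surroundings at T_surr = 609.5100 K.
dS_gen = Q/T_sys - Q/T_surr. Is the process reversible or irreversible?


dS_sys = 1013.3850/388.2630 = 2.6100 kJ/K
dS_surr = -1013.3850/609.5100 = -1.6626 kJ/K
dS_gen = 2.6100 - 1.6626 = 0.9474 kJ/K (irreversible)

dS_gen = 0.9474 kJ/K, irreversible


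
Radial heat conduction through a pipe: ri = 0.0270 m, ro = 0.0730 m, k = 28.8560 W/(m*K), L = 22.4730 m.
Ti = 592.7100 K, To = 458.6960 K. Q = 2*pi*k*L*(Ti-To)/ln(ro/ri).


dT = 134.0140 K
ln(ro/ri) = 0.9946
Q = 2*pi*28.8560*22.4730*134.0140 / 0.9946 = 548995.6550 W

548995.6550 W


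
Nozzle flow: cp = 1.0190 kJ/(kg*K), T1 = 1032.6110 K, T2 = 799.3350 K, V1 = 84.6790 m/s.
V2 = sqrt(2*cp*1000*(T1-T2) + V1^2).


dT = 233.2760 K
2*cp*1000*dT = 475416.4880
V1^2 = 7170.5330
V2 = sqrt(482587.0210) = 694.6848 m/s

694.6848 m/s


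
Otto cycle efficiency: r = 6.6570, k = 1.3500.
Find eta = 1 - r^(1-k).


r^(k-1) = 1.9415
eta = 1 - 1/1.9415 = 0.4849 = 48.4946%

48.4946%


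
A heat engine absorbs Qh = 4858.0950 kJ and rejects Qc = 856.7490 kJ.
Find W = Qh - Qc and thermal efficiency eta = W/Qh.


W = 4858.0950 - 856.7490 = 4001.3460 kJ
eta = 4001.3460 / 4858.0950 = 0.8236 = 82.3645%

W = 4001.3460 kJ, eta = 82.3645%


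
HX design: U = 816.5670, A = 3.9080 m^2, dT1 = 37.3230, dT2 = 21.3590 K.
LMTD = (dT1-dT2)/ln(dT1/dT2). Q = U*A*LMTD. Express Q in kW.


LMTD = 28.6023 K
Q = 816.5670 * 3.9080 * 28.6023 = 91274.1140 W = 91.2741 kW

91.2741 kW


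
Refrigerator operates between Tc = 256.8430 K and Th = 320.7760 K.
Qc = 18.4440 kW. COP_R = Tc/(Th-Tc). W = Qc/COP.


COP = 256.8430 / 63.9330 = 4.0174
W = 18.4440 / 4.0174 = 4.5911 kW

COP = 4.0174, W = 4.5911 kW
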